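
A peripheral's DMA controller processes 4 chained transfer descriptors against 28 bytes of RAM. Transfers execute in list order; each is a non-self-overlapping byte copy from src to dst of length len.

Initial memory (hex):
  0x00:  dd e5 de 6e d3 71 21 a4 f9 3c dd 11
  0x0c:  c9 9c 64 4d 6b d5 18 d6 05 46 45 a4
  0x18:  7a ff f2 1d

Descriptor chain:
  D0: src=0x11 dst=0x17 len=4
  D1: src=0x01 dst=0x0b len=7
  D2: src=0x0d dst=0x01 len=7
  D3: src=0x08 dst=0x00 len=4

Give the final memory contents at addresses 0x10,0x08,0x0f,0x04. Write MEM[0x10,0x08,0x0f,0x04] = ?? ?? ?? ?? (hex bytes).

MEM[0x10,0x08,0x0f,0x04] = 21 f9 71 21

D0: mem[0x17..0x1a] <- [d5 18 d6 05]
D1: mem[0x0b..0x11] <- [e5 de 6e d3 71 21 a4]
D2: mem[0x01..0x07] <- [6e d3 71 21 a4 18 d6]
D3: mem[0x00..0x03] <- [f9 3c dd e5]
query mem[0x10]=0x21, mem[0x08]=0xf9, mem[0x0f]=0x71, mem[0x04]=0x21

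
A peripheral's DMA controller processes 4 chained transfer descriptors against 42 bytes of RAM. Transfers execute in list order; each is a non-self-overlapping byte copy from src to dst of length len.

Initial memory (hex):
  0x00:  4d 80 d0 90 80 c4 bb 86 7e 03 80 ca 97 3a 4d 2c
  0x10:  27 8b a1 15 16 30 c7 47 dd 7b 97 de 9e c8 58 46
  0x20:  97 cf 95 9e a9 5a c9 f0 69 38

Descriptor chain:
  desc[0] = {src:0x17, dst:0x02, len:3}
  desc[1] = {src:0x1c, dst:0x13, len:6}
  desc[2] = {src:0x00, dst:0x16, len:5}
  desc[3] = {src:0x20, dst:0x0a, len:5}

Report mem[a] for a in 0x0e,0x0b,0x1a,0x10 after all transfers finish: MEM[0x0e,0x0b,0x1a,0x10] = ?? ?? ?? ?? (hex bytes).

D0: mem[0x02..0x04] <- [47 dd 7b]
D1: mem[0x13..0x18] <- [9e c8 58 46 97 cf]
D2: mem[0x16..0x1a] <- [4d 80 47 dd 7b]
D3: mem[0x0a..0x0e] <- [97 cf 95 9e a9]
query mem[0x0e]=0xa9, mem[0x0b]=0xcf, mem[0x1a]=0x7b, mem[0x10]=0x27

MEM[0x0e,0x0b,0x1a,0x10] = a9 cf 7b 27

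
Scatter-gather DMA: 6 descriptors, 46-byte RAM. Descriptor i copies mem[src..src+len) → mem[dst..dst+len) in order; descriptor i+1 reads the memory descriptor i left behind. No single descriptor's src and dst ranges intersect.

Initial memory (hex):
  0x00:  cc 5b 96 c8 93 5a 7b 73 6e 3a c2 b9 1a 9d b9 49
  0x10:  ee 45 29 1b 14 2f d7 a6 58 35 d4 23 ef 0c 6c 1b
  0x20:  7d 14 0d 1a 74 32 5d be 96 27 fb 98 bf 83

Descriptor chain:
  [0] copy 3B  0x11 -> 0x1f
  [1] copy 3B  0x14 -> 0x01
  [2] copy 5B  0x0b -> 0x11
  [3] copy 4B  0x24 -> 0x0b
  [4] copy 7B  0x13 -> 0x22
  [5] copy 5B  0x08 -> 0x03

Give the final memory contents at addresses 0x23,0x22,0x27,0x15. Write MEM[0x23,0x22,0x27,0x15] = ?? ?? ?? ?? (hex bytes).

D0: mem[0x1f..0x21] <- [45 29 1b]
D1: mem[0x01..0x03] <- [14 2f d7]
D2: mem[0x11..0x15] <- [b9 1a 9d b9 49]
D3: mem[0x0b..0x0e] <- [74 32 5d be]
D4: mem[0x22..0x28] <- [9d b9 49 d7 a6 58 35]
D5: mem[0x03..0x07] <- [6e 3a c2 74 32]
query mem[0x23]=0xb9, mem[0x22]=0x9d, mem[0x27]=0x58, mem[0x15]=0x49

MEM[0x23,0x22,0x27,0x15] = b9 9d 58 49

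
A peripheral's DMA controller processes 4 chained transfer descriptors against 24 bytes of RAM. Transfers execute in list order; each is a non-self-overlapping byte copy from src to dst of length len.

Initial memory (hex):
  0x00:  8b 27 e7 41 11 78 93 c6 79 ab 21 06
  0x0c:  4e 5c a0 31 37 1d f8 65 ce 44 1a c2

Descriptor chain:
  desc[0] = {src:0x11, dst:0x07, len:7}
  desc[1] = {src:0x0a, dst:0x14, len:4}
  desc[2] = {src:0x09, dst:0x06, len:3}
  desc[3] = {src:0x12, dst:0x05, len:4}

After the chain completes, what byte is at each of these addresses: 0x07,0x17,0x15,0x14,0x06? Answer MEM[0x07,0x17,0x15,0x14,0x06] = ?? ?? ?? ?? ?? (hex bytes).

  after D0: wrote 7B at 0x07 = 1df865ce441ac2
  after D1: wrote 4B at 0x14 = ce441ac2
  after D2: wrote 3B at 0x06 = 65ce44
  after D3: wrote 4B at 0x05 = f865ce44
query mem[0x07]=0xce, mem[0x17]=0xc2, mem[0x15]=0x44, mem[0x14]=0xce, mem[0x06]=0x65

MEM[0x07,0x17,0x15,0x14,0x06] = ce c2 44 ce 65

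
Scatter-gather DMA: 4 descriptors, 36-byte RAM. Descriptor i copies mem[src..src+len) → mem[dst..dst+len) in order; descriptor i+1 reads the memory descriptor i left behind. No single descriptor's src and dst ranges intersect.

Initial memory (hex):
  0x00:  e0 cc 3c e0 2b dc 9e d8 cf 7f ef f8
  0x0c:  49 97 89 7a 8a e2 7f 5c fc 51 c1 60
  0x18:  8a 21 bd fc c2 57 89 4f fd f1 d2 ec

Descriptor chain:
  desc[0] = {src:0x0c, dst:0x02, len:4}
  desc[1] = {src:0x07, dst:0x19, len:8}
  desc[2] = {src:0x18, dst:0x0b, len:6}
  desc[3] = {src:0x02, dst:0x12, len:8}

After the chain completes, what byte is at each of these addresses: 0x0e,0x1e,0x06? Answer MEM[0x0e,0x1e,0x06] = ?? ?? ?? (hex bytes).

MEM[0x0e,0x1e,0x06] = 7f 49 9e

D0: mem[0x02..0x05] <- [49 97 89 7a]
D1: mem[0x19..0x20] <- [d8 cf 7f ef f8 49 97 89]
D2: mem[0x0b..0x10] <- [8a d8 cf 7f ef f8]
D3: mem[0x12..0x19] <- [49 97 89 7a 9e d8 cf 7f]
query mem[0x0e]=0x7f, mem[0x1e]=0x49, mem[0x06]=0x9e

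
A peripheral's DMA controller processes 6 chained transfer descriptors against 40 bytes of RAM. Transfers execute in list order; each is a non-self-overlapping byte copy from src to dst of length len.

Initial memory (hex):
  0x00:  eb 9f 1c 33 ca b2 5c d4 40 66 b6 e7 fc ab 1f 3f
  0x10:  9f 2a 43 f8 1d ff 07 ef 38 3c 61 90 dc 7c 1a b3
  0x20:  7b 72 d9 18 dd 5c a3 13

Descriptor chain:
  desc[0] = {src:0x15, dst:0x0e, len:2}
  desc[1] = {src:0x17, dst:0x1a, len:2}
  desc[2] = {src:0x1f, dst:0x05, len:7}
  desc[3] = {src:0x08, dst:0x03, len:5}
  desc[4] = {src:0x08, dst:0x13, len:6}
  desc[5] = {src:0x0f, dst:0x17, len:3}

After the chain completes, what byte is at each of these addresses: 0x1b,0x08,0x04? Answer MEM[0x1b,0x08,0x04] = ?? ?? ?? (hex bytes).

MEM[0x1b,0x08,0x04] = 38 d9 18

[0] 0x15->0x0e len=2 : ff 07
[1] 0x17->0x1a len=2 : ef 38
[2] 0x1f->0x05 len=7 : b3 7b 72 d9 18 dd 5c
[3] 0x08->0x03 len=5 : d9 18 dd 5c fc
[4] 0x08->0x13 len=6 : d9 18 dd 5c fc ab
[5] 0x0f->0x17 len=3 : 07 9f 2a
query mem[0x1b]=0x38, mem[0x08]=0xd9, mem[0x04]=0x18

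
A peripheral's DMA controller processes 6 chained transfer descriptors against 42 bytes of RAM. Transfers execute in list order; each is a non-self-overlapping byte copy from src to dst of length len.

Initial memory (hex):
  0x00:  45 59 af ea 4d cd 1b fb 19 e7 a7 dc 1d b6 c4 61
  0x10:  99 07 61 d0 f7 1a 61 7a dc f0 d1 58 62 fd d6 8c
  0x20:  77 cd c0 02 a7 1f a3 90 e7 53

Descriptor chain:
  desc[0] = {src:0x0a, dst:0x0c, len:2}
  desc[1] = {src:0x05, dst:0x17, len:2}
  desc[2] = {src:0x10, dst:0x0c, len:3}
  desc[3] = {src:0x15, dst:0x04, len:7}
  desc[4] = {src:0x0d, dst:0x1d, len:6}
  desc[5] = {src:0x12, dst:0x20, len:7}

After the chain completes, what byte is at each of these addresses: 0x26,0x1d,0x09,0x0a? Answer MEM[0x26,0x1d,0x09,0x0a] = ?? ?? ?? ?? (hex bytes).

MEM[0x26,0x1d,0x09,0x0a] = 1b 07 d1 58

  after D0: wrote 2B at 0x0c = a7dc
  after D1: wrote 2B at 0x17 = cd1b
  after D2: wrote 3B at 0x0c = 990761
  after D3: wrote 7B at 0x04 = 1a61cd1bf0d158
  after D4: wrote 6B at 0x1d = 076161990761
  after D5: wrote 7B at 0x20 = 61d0f71a61cd1b
query mem[0x26]=0x1b, mem[0x1d]=0x07, mem[0x09]=0xd1, mem[0x0a]=0x58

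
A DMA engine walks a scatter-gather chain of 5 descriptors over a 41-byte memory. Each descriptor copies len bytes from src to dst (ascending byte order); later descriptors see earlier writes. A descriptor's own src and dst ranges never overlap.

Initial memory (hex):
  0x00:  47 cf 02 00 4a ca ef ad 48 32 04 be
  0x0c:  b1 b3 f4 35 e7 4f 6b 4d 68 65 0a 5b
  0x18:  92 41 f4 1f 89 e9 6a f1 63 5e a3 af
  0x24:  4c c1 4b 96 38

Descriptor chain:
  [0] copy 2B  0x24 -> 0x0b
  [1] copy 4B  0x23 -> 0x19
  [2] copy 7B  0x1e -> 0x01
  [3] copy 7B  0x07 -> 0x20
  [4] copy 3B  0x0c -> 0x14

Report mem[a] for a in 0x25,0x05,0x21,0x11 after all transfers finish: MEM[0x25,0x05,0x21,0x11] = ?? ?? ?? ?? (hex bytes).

#0 dst[0x0b+2] := {0x4c,0xc1}
#1 dst[0x19+4] := {0xaf,0x4c,0xc1,0x4b}
#2 dst[0x01+7] := {0x6a,0xf1,0x63,0x5e,0xa3,0xaf,0x4c}
#3 dst[0x20+7] := {0x4c,0x48,0x32,0x04,0x4c,0xc1,0xb3}
#4 dst[0x14+3] := {0xc1,0xb3,0xf4}
query mem[0x25]=0xc1, mem[0x05]=0xa3, mem[0x21]=0x48, mem[0x11]=0x4f

MEM[0x25,0x05,0x21,0x11] = c1 a3 48 4f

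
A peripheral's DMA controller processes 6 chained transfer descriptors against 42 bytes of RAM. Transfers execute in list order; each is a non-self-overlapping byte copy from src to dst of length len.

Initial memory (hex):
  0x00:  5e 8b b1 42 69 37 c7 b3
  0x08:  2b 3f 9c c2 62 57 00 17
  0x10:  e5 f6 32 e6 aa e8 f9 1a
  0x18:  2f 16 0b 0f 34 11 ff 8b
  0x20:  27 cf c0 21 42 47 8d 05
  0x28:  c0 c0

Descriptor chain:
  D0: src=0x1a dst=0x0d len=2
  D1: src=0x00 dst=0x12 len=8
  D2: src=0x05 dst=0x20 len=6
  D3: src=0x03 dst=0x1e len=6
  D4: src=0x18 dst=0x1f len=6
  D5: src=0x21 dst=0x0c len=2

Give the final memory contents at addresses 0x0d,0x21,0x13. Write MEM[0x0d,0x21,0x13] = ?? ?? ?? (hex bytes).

  after D0: wrote 2B at 0x0d = 0b0f
  after D1: wrote 8B at 0x12 = 5e8bb1426937c7b3
  after D2: wrote 6B at 0x20 = 37c7b32b3f9c
  after D3: wrote 6B at 0x1e = 426937c7b32b
  after D4: wrote 6B at 0x1f = c7b30b0f3411
  after D5: wrote 2B at 0x0c = 0b0f
query mem[0x0d]=0x0f, mem[0x21]=0x0b, mem[0x13]=0x8b

MEM[0x0d,0x21,0x13] = 0f 0b 8b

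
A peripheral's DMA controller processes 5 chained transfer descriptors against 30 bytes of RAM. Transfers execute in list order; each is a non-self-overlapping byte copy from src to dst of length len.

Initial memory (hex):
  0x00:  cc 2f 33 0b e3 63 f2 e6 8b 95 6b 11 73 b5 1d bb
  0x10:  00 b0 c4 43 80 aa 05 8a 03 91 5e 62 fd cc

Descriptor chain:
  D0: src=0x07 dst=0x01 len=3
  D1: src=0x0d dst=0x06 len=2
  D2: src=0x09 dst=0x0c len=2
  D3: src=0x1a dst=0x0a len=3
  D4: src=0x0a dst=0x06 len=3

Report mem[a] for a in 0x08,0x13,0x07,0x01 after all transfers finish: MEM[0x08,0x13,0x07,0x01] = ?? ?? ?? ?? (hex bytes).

MEM[0x08,0x13,0x07,0x01] = fd 43 62 e6

  after D0: wrote 3B at 0x01 = e68b95
  after D1: wrote 2B at 0x06 = b51d
  after D2: wrote 2B at 0x0c = 956b
  after D3: wrote 3B at 0x0a = 5e62fd
  after D4: wrote 3B at 0x06 = 5e62fd
query mem[0x08]=0xfd, mem[0x13]=0x43, mem[0x07]=0x62, mem[0x01]=0xe6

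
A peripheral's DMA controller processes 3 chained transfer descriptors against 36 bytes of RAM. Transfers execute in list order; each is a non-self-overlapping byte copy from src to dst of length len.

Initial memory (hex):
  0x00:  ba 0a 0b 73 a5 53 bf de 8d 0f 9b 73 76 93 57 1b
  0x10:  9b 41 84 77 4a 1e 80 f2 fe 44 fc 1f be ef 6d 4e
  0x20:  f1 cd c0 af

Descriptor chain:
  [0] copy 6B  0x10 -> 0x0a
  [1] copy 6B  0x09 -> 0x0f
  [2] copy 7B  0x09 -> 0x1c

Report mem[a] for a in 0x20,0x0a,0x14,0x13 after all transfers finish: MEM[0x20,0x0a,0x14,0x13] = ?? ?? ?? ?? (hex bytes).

#0 dst[0x0a+6] := {0x9b,0x41,0x84,0x77,0x4a,0x1e}
#1 dst[0x0f+6] := {0x0f,0x9b,0x41,0x84,0x77,0x4a}
#2 dst[0x1c+7] := {0x0f,0x9b,0x41,0x84,0x77,0x4a,0x0f}
query mem[0x20]=0x77, mem[0x0a]=0x9b, mem[0x14]=0x4a, mem[0x13]=0x77

MEM[0x20,0x0a,0x14,0x13] = 77 9b 4a 77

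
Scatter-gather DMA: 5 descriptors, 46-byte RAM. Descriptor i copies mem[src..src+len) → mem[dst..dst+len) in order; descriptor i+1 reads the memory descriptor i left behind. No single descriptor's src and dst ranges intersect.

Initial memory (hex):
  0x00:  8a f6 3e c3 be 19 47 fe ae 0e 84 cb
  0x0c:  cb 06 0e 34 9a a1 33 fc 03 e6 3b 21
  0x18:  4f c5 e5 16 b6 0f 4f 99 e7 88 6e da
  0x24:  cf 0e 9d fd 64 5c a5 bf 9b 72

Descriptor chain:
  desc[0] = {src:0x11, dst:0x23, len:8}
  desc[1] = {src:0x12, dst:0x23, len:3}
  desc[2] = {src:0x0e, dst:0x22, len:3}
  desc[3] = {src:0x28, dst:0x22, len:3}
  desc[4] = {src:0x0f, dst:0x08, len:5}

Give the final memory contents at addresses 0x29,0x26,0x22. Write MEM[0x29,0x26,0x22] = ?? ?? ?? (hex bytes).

MEM[0x29,0x26,0x22] = 21 03 3b

D0: mem[0x23..0x2a] <- [a1 33 fc 03 e6 3b 21 4f]
D1: mem[0x23..0x25] <- [33 fc 03]
D2: mem[0x22..0x24] <- [0e 34 9a]
D3: mem[0x22..0x24] <- [3b 21 4f]
D4: mem[0x08..0x0c] <- [34 9a a1 33 fc]
query mem[0x29]=0x21, mem[0x26]=0x03, mem[0x22]=0x3b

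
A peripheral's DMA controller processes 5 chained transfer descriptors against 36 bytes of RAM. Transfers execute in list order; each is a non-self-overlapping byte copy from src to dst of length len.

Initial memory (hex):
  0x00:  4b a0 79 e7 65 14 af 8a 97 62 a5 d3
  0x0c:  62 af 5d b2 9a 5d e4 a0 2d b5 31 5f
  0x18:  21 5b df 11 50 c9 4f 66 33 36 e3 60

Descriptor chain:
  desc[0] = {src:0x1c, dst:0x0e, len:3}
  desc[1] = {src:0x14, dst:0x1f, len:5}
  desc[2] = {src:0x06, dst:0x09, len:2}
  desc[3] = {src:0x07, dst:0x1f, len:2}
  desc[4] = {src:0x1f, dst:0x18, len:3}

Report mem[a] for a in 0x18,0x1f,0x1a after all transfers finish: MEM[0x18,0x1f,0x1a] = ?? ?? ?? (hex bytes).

#0 dst[0x0e+3] := {0x50,0xc9,0x4f}
#1 dst[0x1f+5] := {0x2d,0xb5,0x31,0x5f,0x21}
#2 dst[0x09+2] := {0xaf,0x8a}
#3 dst[0x1f+2] := {0x8a,0x97}
#4 dst[0x18+3] := {0x8a,0x97,0x31}
query mem[0x18]=0x8a, mem[0x1f]=0x8a, mem[0x1a]=0x31

MEM[0x18,0x1f,0x1a] = 8a 8a 31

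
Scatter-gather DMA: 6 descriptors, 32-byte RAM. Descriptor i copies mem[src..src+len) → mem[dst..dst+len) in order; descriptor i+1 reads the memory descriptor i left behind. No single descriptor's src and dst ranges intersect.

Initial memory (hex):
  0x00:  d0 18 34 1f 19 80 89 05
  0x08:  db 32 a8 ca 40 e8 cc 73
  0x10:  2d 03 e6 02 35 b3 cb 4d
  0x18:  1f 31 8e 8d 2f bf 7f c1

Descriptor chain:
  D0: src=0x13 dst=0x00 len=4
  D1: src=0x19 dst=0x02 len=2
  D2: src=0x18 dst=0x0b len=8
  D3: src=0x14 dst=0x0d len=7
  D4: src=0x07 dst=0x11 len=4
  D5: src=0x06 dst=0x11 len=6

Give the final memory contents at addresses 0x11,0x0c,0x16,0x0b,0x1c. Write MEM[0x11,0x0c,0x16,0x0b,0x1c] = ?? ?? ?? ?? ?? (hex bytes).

[0] 0x13->0x00 len=4 : 02 35 b3 cb
[1] 0x19->0x02 len=2 : 31 8e
[2] 0x18->0x0b len=8 : 1f 31 8e 8d 2f bf 7f c1
[3] 0x14->0x0d len=7 : 35 b3 cb 4d 1f 31 8e
[4] 0x07->0x11 len=4 : 05 db 32 a8
[5] 0x06->0x11 len=6 : 89 05 db 32 a8 1f
query mem[0x11]=0x89, mem[0x0c]=0x31, mem[0x16]=0x1f, mem[0x0b]=0x1f, mem[0x1c]=0x2f

MEM[0x11,0x0c,0x16,0x0b,0x1c] = 89 31 1f 1f 2f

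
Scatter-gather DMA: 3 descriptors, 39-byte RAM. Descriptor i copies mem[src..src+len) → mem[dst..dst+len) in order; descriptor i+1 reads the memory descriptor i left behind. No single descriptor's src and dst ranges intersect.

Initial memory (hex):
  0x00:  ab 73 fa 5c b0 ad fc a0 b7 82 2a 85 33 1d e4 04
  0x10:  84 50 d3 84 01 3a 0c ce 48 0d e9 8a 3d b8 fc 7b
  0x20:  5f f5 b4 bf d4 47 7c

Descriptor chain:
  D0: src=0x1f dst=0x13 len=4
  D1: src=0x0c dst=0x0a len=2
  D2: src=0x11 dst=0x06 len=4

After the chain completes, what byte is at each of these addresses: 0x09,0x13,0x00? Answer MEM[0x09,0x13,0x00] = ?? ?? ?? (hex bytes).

  after D0: wrote 4B at 0x13 = 7b5ff5b4
  after D1: wrote 2B at 0x0a = 331d
  after D2: wrote 4B at 0x06 = 50d37b5f
query mem[0x09]=0x5f, mem[0x13]=0x7b, mem[0x00]=0xab

MEM[0x09,0x13,0x00] = 5f 7b ab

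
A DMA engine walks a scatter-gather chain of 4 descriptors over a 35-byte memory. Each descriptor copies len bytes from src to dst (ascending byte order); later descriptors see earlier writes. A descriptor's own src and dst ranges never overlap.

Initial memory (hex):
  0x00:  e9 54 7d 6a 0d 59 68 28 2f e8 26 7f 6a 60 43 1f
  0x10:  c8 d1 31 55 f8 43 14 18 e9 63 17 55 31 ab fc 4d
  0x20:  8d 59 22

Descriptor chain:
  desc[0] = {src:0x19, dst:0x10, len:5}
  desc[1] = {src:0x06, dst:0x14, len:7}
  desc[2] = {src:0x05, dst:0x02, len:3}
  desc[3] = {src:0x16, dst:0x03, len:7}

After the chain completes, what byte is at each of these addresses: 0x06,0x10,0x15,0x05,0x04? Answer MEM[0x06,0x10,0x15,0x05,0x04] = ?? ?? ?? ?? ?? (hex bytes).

MEM[0x06,0x10,0x15,0x05,0x04] = 7f 63 28 26 e8

[0] 0x19->0x10 len=5 : 63 17 55 31 ab
[1] 0x06->0x14 len=7 : 68 28 2f e8 26 7f 6a
[2] 0x05->0x02 len=3 : 59 68 28
[3] 0x16->0x03 len=7 : 2f e8 26 7f 6a 55 31
query mem[0x06]=0x7f, mem[0x10]=0x63, mem[0x15]=0x28, mem[0x05]=0x26, mem[0x04]=0xe8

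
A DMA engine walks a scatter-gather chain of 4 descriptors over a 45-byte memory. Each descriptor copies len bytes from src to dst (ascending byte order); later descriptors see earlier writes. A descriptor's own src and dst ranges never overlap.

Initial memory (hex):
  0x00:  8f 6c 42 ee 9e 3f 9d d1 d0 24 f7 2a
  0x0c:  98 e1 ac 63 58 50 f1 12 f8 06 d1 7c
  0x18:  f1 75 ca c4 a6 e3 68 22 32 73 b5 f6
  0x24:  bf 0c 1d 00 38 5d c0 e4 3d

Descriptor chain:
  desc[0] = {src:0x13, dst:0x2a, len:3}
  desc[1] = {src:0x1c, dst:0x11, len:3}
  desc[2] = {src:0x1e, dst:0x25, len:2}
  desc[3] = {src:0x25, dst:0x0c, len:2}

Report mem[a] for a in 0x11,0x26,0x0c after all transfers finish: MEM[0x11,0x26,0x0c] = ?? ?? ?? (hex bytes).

D0: mem[0x2a..0x2c] <- [12 f8 06]
D1: mem[0x11..0x13] <- [a6 e3 68]
D2: mem[0x25..0x26] <- [68 22]
D3: mem[0x0c..0x0d] <- [68 22]
query mem[0x11]=0xa6, mem[0x26]=0x22, mem[0x0c]=0x68

MEM[0x11,0x26,0x0c] = a6 22 68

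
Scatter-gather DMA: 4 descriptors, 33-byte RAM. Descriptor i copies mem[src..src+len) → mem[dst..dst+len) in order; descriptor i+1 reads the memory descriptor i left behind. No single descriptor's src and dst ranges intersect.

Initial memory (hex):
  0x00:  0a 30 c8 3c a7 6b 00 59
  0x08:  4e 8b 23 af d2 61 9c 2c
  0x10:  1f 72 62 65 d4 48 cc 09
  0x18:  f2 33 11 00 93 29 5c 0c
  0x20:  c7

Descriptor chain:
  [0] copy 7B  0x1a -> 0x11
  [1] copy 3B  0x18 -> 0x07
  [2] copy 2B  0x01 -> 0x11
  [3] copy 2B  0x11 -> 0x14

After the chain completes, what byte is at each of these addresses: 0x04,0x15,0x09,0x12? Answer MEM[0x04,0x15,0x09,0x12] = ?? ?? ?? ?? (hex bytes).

#0 dst[0x11+7] := {0x11,0x00,0x93,0x29,0x5c,0x0c,0xc7}
#1 dst[0x07+3] := {0xf2,0x33,0x11}
#2 dst[0x11+2] := {0x30,0xc8}
#3 dst[0x14+2] := {0x30,0xc8}
query mem[0x04]=0xa7, mem[0x15]=0xc8, mem[0x09]=0x11, mem[0x12]=0xc8

MEM[0x04,0x15,0x09,0x12] = a7 c8 11 c8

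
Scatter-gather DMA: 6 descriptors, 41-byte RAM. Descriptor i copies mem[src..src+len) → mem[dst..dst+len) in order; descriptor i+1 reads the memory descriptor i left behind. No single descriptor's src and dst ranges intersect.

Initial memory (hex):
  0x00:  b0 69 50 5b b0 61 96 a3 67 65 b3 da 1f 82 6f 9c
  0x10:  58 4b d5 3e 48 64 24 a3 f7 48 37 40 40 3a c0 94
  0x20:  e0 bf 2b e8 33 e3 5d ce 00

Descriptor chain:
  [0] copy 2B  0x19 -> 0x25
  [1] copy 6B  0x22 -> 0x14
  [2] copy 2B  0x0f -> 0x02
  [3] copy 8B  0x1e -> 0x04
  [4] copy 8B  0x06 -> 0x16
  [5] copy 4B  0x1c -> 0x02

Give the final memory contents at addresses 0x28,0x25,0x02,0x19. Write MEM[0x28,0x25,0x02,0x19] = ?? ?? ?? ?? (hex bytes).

MEM[0x28,0x25,0x02,0x19] = 00 48 1f e8

  after D0: wrote 2B at 0x25 = 4837
  after D1: wrote 6B at 0x14 = 2be8334837ce
  after D2: wrote 2B at 0x02 = 9c58
  after D3: wrote 8B at 0x04 = c094e0bf2be83348
  after D4: wrote 8B at 0x16 = e0bf2be833481f82
  after D5: wrote 4B at 0x02 = 1f82c094
query mem[0x28]=0x00, mem[0x25]=0x48, mem[0x02]=0x1f, mem[0x19]=0xe8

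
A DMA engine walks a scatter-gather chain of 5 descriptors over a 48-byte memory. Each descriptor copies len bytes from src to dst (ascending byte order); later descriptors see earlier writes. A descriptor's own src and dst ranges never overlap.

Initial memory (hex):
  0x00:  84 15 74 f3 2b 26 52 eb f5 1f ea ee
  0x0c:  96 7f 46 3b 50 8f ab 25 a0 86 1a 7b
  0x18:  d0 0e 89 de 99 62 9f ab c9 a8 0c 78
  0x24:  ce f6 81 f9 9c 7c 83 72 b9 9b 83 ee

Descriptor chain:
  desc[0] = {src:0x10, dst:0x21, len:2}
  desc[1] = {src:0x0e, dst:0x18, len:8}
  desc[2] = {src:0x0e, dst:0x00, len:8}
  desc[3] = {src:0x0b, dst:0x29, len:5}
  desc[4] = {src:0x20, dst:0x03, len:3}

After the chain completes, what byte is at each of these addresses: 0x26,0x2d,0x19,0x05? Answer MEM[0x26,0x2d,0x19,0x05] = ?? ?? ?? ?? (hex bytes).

D0: mem[0x21..0x22] <- [50 8f]
D1: mem[0x18..0x1f] <- [46 3b 50 8f ab 25 a0 86]
D2: mem[0x00..0x07] <- [46 3b 50 8f ab 25 a0 86]
D3: mem[0x29..0x2d] <- [ee 96 7f 46 3b]
D4: mem[0x03..0x05] <- [c9 50 8f]
query mem[0x26]=0x81, mem[0x2d]=0x3b, mem[0x19]=0x3b, mem[0x05]=0x8f

MEM[0x26,0x2d,0x19,0x05] = 81 3b 3b 8f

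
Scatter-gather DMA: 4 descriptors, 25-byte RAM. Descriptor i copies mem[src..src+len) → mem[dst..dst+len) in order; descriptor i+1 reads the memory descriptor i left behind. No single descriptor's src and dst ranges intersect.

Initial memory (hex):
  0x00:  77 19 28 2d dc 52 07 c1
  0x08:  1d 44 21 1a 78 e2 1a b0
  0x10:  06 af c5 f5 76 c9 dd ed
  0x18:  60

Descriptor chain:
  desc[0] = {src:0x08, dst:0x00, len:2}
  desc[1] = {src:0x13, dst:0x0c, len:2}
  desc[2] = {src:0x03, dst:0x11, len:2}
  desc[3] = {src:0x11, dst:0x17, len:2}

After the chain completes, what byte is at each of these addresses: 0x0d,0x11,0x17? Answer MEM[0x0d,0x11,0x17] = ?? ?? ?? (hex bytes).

D0: mem[0x00..0x01] <- [1d 44]
D1: mem[0x0c..0x0d] <- [f5 76]
D2: mem[0x11..0x12] <- [2d dc]
D3: mem[0x17..0x18] <- [2d dc]
query mem[0x0d]=0x76, mem[0x11]=0x2d, mem[0x17]=0x2d

MEM[0x0d,0x11,0x17] = 76 2d 2d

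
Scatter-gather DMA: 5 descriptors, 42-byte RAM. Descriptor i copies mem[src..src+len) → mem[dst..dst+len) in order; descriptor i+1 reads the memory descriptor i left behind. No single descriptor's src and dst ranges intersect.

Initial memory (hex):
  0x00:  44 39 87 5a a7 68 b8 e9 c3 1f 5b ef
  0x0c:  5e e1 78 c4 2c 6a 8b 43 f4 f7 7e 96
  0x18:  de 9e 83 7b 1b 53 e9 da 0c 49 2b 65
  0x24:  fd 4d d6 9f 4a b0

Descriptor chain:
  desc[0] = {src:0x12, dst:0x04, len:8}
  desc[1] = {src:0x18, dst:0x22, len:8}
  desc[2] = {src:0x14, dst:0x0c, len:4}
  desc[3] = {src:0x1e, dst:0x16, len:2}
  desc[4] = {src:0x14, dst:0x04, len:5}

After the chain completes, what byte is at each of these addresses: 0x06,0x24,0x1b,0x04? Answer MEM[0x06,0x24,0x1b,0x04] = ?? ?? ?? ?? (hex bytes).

#0 dst[0x04+8] := {0x8b,0x43,0xf4,0xf7,0x7e,0x96,0xde,0x9e}
#1 dst[0x22+8] := {0xde,0x9e,0x83,0x7b,0x1b,0x53,0xe9,0xda}
#2 dst[0x0c+4] := {0xf4,0xf7,0x7e,0x96}
#3 dst[0x16+2] := {0xe9,0xda}
#4 dst[0x04+5] := {0xf4,0xf7,0xe9,0xda,0xde}
query mem[0x06]=0xe9, mem[0x24]=0x83, mem[0x1b]=0x7b, mem[0x04]=0xf4

MEM[0x06,0x24,0x1b,0x04] = e9 83 7b f4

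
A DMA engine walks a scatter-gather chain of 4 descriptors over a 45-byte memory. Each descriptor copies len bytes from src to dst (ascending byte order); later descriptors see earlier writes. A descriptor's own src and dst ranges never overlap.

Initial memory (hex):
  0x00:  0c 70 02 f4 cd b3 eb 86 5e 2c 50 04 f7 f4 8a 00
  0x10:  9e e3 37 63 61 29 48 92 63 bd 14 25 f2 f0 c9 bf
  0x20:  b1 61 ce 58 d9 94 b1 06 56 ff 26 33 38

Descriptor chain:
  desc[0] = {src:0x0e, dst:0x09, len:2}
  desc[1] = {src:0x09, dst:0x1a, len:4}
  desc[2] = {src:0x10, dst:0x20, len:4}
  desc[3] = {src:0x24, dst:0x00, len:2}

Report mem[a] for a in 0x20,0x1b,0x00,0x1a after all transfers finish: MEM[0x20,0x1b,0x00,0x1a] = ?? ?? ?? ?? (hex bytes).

MEM[0x20,0x1b,0x00,0x1a] = 9e 00 d9 8a

D0: mem[0x09..0x0a] <- [8a 00]
D1: mem[0x1a..0x1d] <- [8a 00 04 f7]
D2: mem[0x20..0x23] <- [9e e3 37 63]
D3: mem[0x00..0x01] <- [d9 94]
query mem[0x20]=0x9e, mem[0x1b]=0x00, mem[0x00]=0xd9, mem[0x1a]=0x8a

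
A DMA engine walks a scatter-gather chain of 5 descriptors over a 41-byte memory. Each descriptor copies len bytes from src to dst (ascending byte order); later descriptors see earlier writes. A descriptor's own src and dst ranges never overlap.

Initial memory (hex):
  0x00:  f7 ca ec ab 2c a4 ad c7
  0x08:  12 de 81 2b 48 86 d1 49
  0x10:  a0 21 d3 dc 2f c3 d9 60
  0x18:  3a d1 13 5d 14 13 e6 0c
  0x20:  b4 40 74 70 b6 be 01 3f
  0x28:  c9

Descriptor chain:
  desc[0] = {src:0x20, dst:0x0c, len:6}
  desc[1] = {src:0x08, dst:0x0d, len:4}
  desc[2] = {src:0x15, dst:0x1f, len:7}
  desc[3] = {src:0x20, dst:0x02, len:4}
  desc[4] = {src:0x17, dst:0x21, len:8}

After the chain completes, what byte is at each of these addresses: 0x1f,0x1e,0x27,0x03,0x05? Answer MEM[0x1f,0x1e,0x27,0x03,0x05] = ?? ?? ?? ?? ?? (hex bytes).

MEM[0x1f,0x1e,0x27,0x03,0x05] = c3 e6 13 60 d1

D0: mem[0x0c..0x11] <- [b4 40 74 70 b6 be]
D1: mem[0x0d..0x10] <- [12 de 81 2b]
D2: mem[0x1f..0x25] <- [c3 d9 60 3a d1 13 5d]
D3: mem[0x02..0x05] <- [d9 60 3a d1]
D4: mem[0x21..0x28] <- [60 3a d1 13 5d 14 13 e6]
query mem[0x1f]=0xc3, mem[0x1e]=0xe6, mem[0x27]=0x13, mem[0x03]=0x60, mem[0x05]=0xd1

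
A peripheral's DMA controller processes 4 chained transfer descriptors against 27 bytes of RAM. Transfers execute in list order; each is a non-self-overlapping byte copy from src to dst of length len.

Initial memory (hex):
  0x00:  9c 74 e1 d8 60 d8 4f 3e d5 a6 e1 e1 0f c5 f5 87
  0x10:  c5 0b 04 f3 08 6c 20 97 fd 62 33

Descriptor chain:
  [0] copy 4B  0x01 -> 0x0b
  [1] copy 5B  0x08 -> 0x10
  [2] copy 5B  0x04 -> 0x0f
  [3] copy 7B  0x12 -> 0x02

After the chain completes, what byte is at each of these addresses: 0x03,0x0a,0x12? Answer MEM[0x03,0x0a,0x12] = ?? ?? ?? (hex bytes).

MEM[0x03,0x0a,0x12] = d5 e1 3e

[0] 0x01->0x0b len=4 : 74 e1 d8 60
[1] 0x08->0x10 len=5 : d5 a6 e1 74 e1
[2] 0x04->0x0f len=5 : 60 d8 4f 3e d5
[3] 0x12->0x02 len=7 : 3e d5 e1 6c 20 97 fd
query mem[0x03]=0xd5, mem[0x0a]=0xe1, mem[0x12]=0x3e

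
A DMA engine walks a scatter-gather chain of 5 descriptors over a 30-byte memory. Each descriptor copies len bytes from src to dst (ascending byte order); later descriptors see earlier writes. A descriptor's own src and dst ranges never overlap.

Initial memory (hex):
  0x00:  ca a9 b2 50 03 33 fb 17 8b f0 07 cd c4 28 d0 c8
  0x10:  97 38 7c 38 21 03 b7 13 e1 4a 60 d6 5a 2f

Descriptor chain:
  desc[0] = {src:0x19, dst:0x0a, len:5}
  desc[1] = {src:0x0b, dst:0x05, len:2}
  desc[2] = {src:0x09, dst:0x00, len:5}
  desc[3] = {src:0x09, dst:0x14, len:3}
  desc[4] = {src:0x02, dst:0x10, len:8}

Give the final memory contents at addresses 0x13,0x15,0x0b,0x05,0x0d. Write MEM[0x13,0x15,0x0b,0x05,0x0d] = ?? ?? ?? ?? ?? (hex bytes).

#0 dst[0x0a+5] := {0x4a,0x60,0xd6,0x5a,0x2f}
#1 dst[0x05+2] := {0x60,0xd6}
#2 dst[0x00+5] := {0xf0,0x4a,0x60,0xd6,0x5a}
#3 dst[0x14+3] := {0xf0,0x4a,0x60}
#4 dst[0x10+8] := {0x60,0xd6,0x5a,0x60,0xd6,0x17,0x8b,0xf0}
query mem[0x13]=0x60, mem[0x15]=0x17, mem[0x0b]=0x60, mem[0x05]=0x60, mem[0x0d]=0x5a

MEM[0x13,0x15,0x0b,0x05,0x0d] = 60 17 60 60 5a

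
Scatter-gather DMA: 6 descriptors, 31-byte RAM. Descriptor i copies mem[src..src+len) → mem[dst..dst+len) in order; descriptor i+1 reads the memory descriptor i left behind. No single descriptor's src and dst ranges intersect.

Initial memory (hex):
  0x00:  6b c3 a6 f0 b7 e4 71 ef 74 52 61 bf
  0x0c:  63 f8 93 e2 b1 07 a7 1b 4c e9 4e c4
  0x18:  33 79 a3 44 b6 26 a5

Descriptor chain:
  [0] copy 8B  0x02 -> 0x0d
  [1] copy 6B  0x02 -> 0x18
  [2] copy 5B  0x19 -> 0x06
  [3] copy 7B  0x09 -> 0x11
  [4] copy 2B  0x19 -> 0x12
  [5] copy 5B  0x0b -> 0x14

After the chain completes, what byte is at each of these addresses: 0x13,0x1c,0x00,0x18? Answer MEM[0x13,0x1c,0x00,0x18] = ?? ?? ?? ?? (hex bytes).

  after D0: wrote 8B at 0x0d = a6f0b7e471ef7452
  after D1: wrote 6B at 0x18 = a6f0b7e471ef
  after D2: wrote 5B at 0x06 = f0b7e471ef
  after D3: wrote 7B at 0x11 = 71efbf63a6f0b7
  after D4: wrote 2B at 0x12 = f0b7
  after D5: wrote 5B at 0x14 = bf63a6f0b7
query mem[0x13]=0xb7, mem[0x1c]=0x71, mem[0x00]=0x6b, mem[0x18]=0xb7

MEM[0x13,0x1c,0x00,0x18] = b7 71 6b b7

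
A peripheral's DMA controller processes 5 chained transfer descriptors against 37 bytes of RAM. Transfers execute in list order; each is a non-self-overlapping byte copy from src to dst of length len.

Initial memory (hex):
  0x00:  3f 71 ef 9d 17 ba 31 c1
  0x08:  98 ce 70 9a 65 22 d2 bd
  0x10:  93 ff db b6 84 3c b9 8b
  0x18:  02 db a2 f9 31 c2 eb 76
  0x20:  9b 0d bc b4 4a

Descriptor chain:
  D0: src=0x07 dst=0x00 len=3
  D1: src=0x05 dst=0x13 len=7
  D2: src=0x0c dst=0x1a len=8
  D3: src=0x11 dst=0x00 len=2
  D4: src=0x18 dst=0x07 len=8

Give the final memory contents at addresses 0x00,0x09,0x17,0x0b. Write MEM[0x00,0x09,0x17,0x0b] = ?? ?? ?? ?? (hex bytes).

MEM[0x00,0x09,0x17,0x0b] = ff 65 ce d2

  after D0: wrote 3B at 0x00 = c198ce
  after D1: wrote 7B at 0x13 = ba31c198ce709a
  after D2: wrote 8B at 0x1a = 6522d2bd93ffdbba
  after D3: wrote 2B at 0x00 = ffdb
  after D4: wrote 8B at 0x07 = 709a6522d2bd93ff
query mem[0x00]=0xff, mem[0x09]=0x65, mem[0x17]=0xce, mem[0x0b]=0xd2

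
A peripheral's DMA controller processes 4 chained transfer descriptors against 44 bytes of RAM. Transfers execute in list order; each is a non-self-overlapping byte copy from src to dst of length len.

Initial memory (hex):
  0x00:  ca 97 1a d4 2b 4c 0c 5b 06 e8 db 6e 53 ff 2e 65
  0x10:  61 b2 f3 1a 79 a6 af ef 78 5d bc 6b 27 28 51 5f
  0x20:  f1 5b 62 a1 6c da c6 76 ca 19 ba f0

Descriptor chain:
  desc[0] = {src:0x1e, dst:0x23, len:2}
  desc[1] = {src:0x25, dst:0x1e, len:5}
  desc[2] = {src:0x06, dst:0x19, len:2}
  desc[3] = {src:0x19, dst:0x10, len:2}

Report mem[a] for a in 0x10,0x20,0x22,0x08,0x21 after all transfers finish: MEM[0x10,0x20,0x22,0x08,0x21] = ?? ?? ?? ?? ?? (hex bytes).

MEM[0x10,0x20,0x22,0x08,0x21] = 0c 76 19 06 ca

D0: mem[0x23..0x24] <- [51 5f]
D1: mem[0x1e..0x22] <- [da c6 76 ca 19]
D2: mem[0x19..0x1a] <- [0c 5b]
D3: mem[0x10..0x11] <- [0c 5b]
query mem[0x10]=0x0c, mem[0x20]=0x76, mem[0x22]=0x19, mem[0x08]=0x06, mem[0x21]=0xca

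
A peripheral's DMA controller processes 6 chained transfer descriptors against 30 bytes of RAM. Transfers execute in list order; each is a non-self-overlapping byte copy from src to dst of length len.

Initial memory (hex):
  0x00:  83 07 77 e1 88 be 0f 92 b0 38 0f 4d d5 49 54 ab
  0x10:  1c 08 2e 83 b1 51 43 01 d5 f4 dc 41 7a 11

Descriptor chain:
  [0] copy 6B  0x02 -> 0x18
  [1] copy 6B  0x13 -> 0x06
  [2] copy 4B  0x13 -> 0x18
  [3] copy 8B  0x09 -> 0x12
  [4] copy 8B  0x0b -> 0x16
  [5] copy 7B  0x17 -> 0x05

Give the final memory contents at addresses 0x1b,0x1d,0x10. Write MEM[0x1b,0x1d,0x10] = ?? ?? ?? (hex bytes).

D0: mem[0x18..0x1d] <- [77 e1 88 be 0f 92]
D1: mem[0x06..0x0b] <- [83 b1 51 43 01 77]
D2: mem[0x18..0x1b] <- [83 b1 51 43]
D3: mem[0x12..0x19] <- [43 01 77 d5 49 54 ab 1c]
D4: mem[0x16..0x1d] <- [77 d5 49 54 ab 1c 08 43]
D5: mem[0x05..0x0b] <- [d5 49 54 ab 1c 08 43]
query mem[0x1b]=0x1c, mem[0x1d]=0x43, mem[0x10]=0x1c

MEM[0x1b,0x1d,0x10] = 1c 43 1c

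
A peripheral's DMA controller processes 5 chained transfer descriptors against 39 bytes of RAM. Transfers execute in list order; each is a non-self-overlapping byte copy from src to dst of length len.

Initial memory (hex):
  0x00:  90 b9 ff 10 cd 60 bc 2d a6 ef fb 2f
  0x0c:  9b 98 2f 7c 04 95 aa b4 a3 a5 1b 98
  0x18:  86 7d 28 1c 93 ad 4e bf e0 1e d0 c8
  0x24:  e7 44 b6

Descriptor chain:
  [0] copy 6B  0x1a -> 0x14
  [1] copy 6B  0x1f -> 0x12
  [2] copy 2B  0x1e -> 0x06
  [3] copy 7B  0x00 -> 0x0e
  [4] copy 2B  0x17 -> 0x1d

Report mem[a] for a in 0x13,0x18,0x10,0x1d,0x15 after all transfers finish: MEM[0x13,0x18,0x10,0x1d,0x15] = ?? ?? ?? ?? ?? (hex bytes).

MEM[0x13,0x18,0x10,0x1d,0x15] = 60 4e ff e7 d0

#0 dst[0x14+6] := {0x28,0x1c,0x93,0xad,0x4e,0xbf}
#1 dst[0x12+6] := {0xbf,0xe0,0x1e,0xd0,0xc8,0xe7}
#2 dst[0x06+2] := {0x4e,0xbf}
#3 dst[0x0e+7] := {0x90,0xb9,0xff,0x10,0xcd,0x60,0x4e}
#4 dst[0x1d+2] := {0xe7,0x4e}
query mem[0x13]=0x60, mem[0x18]=0x4e, mem[0x10]=0xff, mem[0x1d]=0xe7, mem[0x15]=0xd0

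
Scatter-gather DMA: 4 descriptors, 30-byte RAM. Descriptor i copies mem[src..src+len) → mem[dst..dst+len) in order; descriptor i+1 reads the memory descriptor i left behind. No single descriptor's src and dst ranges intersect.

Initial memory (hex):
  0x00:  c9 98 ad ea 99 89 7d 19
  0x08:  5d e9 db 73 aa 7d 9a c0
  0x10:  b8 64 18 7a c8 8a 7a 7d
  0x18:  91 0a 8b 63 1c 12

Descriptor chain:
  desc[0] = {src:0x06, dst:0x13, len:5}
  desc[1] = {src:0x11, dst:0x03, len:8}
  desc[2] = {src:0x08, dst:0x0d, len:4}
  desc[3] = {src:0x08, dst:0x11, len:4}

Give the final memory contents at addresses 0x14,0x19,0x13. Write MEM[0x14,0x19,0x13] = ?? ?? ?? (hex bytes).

D0: mem[0x13..0x17] <- [7d 19 5d e9 db]
D1: mem[0x03..0x0a] <- [64 18 7d 19 5d e9 db 91]
D2: mem[0x0d..0x10] <- [e9 db 91 73]
D3: mem[0x11..0x14] <- [e9 db 91 73]
query mem[0x14]=0x73, mem[0x19]=0x0a, mem[0x13]=0x91

MEM[0x14,0x19,0x13] = 73 0a 91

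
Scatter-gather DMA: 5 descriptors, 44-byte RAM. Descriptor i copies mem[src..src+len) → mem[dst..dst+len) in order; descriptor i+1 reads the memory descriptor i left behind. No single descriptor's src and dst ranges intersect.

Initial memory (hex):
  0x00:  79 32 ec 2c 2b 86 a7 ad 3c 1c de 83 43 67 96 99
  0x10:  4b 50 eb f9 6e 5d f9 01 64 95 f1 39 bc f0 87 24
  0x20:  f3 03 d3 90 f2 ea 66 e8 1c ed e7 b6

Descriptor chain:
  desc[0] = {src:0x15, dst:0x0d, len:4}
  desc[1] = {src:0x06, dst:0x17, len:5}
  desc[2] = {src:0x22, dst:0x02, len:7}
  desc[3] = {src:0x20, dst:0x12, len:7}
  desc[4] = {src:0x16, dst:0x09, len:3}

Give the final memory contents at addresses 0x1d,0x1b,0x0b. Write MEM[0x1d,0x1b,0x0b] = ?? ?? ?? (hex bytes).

#0 dst[0x0d+4] := {0x5d,0xf9,0x01,0x64}
#1 dst[0x17+5] := {0xa7,0xad,0x3c,0x1c,0xde}
#2 dst[0x02+7] := {0xd3,0x90,0xf2,0xea,0x66,0xe8,0x1c}
#3 dst[0x12+7] := {0xf3,0x03,0xd3,0x90,0xf2,0xea,0x66}
#4 dst[0x09+3] := {0xf2,0xea,0x66}
query mem[0x1d]=0xf0, mem[0x1b]=0xde, mem[0x0b]=0x66

MEM[0x1d,0x1b,0x0b] = f0 de 66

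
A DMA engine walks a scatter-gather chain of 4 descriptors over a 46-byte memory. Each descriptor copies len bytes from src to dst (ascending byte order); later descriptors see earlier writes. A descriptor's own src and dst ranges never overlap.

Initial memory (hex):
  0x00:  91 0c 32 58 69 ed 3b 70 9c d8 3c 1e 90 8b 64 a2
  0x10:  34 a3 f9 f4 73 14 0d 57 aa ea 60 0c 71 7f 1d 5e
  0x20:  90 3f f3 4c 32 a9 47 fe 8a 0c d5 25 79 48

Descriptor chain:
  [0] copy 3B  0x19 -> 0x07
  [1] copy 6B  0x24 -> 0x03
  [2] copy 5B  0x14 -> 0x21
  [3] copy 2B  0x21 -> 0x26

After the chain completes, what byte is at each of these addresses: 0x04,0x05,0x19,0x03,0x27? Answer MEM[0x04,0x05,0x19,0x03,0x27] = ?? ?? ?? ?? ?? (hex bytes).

MEM[0x04,0x05,0x19,0x03,0x27] = a9 47 ea 32 14

D0: mem[0x07..0x09] <- [ea 60 0c]
D1: mem[0x03..0x08] <- [32 a9 47 fe 8a 0c]
D2: mem[0x21..0x25] <- [73 14 0d 57 aa]
D3: mem[0x26..0x27] <- [73 14]
query mem[0x04]=0xa9, mem[0x05]=0x47, mem[0x19]=0xea, mem[0x03]=0x32, mem[0x27]=0x14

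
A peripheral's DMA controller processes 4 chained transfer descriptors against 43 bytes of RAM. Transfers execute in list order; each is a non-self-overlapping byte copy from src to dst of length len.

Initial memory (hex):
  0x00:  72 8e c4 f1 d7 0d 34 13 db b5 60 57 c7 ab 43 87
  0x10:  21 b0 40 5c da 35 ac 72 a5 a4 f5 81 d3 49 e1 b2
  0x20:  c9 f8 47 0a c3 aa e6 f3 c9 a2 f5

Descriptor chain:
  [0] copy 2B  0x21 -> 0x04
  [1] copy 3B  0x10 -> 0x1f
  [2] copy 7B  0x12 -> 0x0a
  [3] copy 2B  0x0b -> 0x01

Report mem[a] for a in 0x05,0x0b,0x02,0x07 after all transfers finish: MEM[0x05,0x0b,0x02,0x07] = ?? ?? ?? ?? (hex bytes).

MEM[0x05,0x0b,0x02,0x07] = 47 5c da 13

[0] 0x21->0x04 len=2 : f8 47
[1] 0x10->0x1f len=3 : 21 b0 40
[2] 0x12->0x0a len=7 : 40 5c da 35 ac 72 a5
[3] 0x0b->0x01 len=2 : 5c da
query mem[0x05]=0x47, mem[0x0b]=0x5c, mem[0x02]=0xda, mem[0x07]=0x13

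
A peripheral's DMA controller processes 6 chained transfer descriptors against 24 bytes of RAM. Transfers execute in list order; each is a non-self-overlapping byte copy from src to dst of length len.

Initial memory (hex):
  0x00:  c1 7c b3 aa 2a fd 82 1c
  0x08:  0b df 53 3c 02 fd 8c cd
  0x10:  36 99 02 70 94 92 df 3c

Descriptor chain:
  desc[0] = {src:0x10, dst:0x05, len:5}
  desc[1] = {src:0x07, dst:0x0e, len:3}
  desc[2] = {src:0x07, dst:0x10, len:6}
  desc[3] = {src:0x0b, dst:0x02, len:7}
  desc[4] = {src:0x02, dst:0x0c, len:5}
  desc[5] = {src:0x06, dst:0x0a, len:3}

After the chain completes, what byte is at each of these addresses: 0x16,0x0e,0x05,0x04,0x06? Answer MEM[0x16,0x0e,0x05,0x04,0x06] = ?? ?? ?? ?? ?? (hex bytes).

MEM[0x16,0x0e,0x05,0x04,0x06] = df fd 02 fd 70

#0 dst[0x05+5] := {0x36,0x99,0x02,0x70,0x94}
#1 dst[0x0e+3] := {0x02,0x70,0x94}
#2 dst[0x10+6] := {0x02,0x70,0x94,0x53,0x3c,0x02}
#3 dst[0x02+7] := {0x3c,0x02,0xfd,0x02,0x70,0x02,0x70}
#4 dst[0x0c+5] := {0x3c,0x02,0xfd,0x02,0x70}
#5 dst[0x0a+3] := {0x70,0x02,0x70}
query mem[0x16]=0xdf, mem[0x0e]=0xfd, mem[0x05]=0x02, mem[0x04]=0xfd, mem[0x06]=0x70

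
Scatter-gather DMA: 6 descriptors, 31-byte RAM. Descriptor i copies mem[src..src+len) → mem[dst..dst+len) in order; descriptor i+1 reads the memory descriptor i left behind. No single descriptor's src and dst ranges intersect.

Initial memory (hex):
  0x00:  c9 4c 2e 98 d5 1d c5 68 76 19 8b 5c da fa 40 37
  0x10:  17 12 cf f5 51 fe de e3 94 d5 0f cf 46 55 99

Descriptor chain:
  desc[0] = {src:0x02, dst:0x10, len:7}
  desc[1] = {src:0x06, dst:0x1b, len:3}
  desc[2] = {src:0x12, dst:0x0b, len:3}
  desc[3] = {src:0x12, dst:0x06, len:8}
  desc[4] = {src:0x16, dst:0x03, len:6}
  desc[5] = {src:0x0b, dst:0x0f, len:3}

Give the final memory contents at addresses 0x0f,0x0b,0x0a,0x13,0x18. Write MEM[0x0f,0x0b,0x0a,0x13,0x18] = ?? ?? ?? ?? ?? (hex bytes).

[0] 0x02->0x10 len=7 : 2e 98 d5 1d c5 68 76
[1] 0x06->0x1b len=3 : c5 68 76
[2] 0x12->0x0b len=3 : d5 1d c5
[3] 0x12->0x06 len=8 : d5 1d c5 68 76 e3 94 d5
[4] 0x16->0x03 len=6 : 76 e3 94 d5 0f c5
[5] 0x0b->0x0f len=3 : e3 94 d5
query mem[0x0f]=0xe3, mem[0x0b]=0xe3, mem[0x0a]=0x76, mem[0x13]=0x1d, mem[0x18]=0x94

MEM[0x0f,0x0b,0x0a,0x13,0x18] = e3 e3 76 1d 94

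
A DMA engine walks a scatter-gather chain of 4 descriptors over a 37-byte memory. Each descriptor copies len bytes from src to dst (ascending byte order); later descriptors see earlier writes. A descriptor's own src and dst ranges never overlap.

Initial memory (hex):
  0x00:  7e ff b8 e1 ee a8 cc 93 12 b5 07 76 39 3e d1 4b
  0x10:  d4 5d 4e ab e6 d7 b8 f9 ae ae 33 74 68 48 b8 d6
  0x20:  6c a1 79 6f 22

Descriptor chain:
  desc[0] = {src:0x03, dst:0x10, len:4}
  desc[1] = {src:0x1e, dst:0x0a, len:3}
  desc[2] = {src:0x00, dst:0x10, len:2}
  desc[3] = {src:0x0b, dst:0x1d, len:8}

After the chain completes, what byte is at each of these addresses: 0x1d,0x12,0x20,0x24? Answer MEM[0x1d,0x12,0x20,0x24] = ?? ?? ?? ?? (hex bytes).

[0] 0x03->0x10 len=4 : e1 ee a8 cc
[1] 0x1e->0x0a len=3 : b8 d6 6c
[2] 0x00->0x10 len=2 : 7e ff
[3] 0x0b->0x1d len=8 : d6 6c 3e d1 4b 7e ff a8
query mem[0x1d]=0xd6, mem[0x12]=0xa8, mem[0x20]=0xd1, mem[0x24]=0xa8

MEM[0x1d,0x12,0x20,0x24] = d6 a8 d1 a8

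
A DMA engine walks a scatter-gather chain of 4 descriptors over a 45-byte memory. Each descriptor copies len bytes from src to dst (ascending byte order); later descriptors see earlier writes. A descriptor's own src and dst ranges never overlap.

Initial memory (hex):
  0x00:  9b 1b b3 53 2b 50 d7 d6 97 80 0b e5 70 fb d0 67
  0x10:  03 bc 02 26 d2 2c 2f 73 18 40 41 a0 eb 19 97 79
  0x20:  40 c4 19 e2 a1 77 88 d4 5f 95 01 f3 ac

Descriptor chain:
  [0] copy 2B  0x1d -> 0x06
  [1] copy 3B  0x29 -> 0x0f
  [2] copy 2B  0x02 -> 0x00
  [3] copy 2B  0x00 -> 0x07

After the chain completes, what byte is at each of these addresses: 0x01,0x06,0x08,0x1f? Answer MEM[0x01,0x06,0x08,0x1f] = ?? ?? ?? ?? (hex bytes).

D0: mem[0x06..0x07] <- [19 97]
D1: mem[0x0f..0x11] <- [95 01 f3]
D2: mem[0x00..0x01] <- [b3 53]
D3: mem[0x07..0x08] <- [b3 53]
query mem[0x01]=0x53, mem[0x06]=0x19, mem[0x08]=0x53, mem[0x1f]=0x79

MEM[0x01,0x06,0x08,0x1f] = 53 19 53 79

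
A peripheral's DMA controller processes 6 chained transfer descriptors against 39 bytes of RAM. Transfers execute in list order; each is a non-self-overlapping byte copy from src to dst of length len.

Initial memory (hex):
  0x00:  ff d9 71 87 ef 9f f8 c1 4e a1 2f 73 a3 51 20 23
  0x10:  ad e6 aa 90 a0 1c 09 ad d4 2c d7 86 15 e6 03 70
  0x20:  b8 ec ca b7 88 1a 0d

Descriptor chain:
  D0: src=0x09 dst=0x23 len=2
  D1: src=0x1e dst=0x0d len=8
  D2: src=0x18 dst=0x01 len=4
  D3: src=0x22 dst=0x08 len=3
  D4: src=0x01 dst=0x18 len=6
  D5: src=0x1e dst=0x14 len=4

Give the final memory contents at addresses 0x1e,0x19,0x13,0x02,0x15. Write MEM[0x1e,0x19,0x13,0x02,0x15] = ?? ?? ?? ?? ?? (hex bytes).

#0 dst[0x23+2] := {0xa1,0x2f}
#1 dst[0x0d+8] := {0x03,0x70,0xb8,0xec,0xca,0xa1,0x2f,0x1a}
#2 dst[0x01+4] := {0xd4,0x2c,0xd7,0x86}
#3 dst[0x08+3] := {0xca,0xa1,0x2f}
#4 dst[0x18+6] := {0xd4,0x2c,0xd7,0x86,0x9f,0xf8}
#5 dst[0x14+4] := {0x03,0x70,0xb8,0xec}
query mem[0x1e]=0x03, mem[0x19]=0x2c, mem[0x13]=0x2f, mem[0x02]=0x2c, mem[0x15]=0x70

MEM[0x1e,0x19,0x13,0x02,0x15] = 03 2c 2f 2c 70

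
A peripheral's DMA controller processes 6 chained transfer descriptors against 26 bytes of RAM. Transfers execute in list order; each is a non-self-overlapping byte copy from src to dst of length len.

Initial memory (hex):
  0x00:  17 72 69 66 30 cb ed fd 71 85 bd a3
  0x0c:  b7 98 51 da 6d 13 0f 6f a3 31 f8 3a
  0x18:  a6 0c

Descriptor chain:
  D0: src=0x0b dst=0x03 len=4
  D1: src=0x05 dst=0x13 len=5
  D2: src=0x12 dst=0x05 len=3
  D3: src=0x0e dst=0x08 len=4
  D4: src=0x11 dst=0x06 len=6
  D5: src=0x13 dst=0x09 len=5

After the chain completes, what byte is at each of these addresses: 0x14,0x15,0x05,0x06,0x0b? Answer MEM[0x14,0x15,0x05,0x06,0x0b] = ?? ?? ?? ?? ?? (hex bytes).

MEM[0x14,0x15,0x05,0x06,0x0b] = 51 fd 0f 13 fd

[0] 0x0b->0x03 len=4 : a3 b7 98 51
[1] 0x05->0x13 len=5 : 98 51 fd 71 85
[2] 0x12->0x05 len=3 : 0f 98 51
[3] 0x0e->0x08 len=4 : 51 da 6d 13
[4] 0x11->0x06 len=6 : 13 0f 98 51 fd 71
[5] 0x13->0x09 len=5 : 98 51 fd 71 85
query mem[0x14]=0x51, mem[0x15]=0xfd, mem[0x05]=0x0f, mem[0x06]=0x13, mem[0x0b]=0xfd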